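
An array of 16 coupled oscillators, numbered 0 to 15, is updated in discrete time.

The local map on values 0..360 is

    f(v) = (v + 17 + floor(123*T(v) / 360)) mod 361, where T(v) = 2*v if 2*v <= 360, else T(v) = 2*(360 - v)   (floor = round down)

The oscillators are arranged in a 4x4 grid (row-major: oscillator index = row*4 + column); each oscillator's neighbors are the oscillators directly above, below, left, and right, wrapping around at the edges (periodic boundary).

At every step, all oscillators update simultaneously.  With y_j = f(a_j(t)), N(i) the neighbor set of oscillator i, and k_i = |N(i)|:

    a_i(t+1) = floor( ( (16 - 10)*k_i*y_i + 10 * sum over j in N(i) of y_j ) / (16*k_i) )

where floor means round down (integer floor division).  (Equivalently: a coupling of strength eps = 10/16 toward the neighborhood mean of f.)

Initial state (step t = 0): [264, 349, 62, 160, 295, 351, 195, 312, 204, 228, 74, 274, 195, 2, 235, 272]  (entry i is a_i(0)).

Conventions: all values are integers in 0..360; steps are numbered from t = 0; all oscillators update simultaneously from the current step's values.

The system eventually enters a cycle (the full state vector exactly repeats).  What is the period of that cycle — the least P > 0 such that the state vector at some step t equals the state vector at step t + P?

Simulating step by step:
t=0: [264, 349, 62, 160, 295, 351, 195, 312, 204, 228, 74, 274, 195, 2, 235, 272]
t=1: [282, 82, 195, 234, 240, 165, 164, 205, 335, 203, 263, 258, 284, 165, 224, 333]
t=2: [316, 255, 296, 284, 280, 284, 311, 327, 215, 269, 332, 236, 235, 292, 276, 216]
t=3: [216, 295, 296, 240, 239, 294, 112, 164, 338, 293, 164, 231, 285, 348, 295, 339]
t=4: [340, 298, 329, 281, 281, 329, 279, 300, 219, 237, 305, 220, 188, 226, 238, 219]
t=5: [219, 189, 220, 241, 241, 220, 245, 350, 334, 287, 346, 340, 278, 336, 287, 334]
t=6: [335, 277, 336, 233, 233, 336, 234, 164, 167, 188, 168, 9, 186, 218, 188, 167]
t=7: [212, 186, 213, 220, 220, 213, 221, 272, 269, 267, 270, 197, 266, 329, 267, 269]
t=8: [331, 276, 331, 336, 336, 331, 336, 337, 341, 291, 341, 339, 291, 215, 291, 341]
t=9: [114, 185, 114, 7, 7, 114, 7, 8, 116, 188, 116, 8, 188, 345, 188, 116]
t=10: [187, 219, 187, 113, 113, 187, 113, 29, 189, 221, 189, 115, 221, 205, 221, 189]
t=11: [289, 326, 289, 238, 238, 289, 238, 154, 289, 326, 289, 239, 326, 330, 326, 289]
t=12: [239, 168, 239, 335, 335, 239, 335, 314, 239, 168, 239, 335, 168, 5, 168, 239]
t=13: [222, 274, 222, 161, 161, 222, 161, 5, 222, 274, 222, 161, 274, 196, 274, 222]
t=14: [323, 337, 323, 268, 268, 323, 268, 189, 323, 337, 323, 268, 337, 340, 337, 323]
t=15: [112, 6, 112, 182, 182, 112, 182, 337, 112, 6, 112, 182, 6, 8, 6, 112]
t=16: [185, 110, 185, 217, 217, 185, 217, 203, 185, 110, 185, 217, 110, 28, 110, 185]
t=17: [286, 236, 286, 325, 325, 286, 325, 329, 286, 236, 286, 325, 236, 150, 236, 286]
t=18: [238, 333, 238, 167, 167, 238, 167, 4, 238, 333, 238, 167, 333, 311, 333, 238]
t=19: [222, 161, 222, 273, 273, 222, 273, 194, 222, 161, 222, 273, 161, 4, 161, 222]
t=20: [323, 267, 323, 337, 337, 323, 337, 339, 323, 267, 323, 337, 267, 188, 267, 323]
t=21: [112, 182, 112, 6, 6, 112, 6, 8, 112, 182, 112, 6, 182, 337, 182, 112]
t=22: [185, 217, 185, 110, 110, 185, 110, 28, 185, 217, 185, 110, 217, 203, 217, 185]
t=23: [286, 325, 286, 236, 236, 286, 236, 150, 286, 325, 286, 236, 325, 329, 325, 286]
t=24: [238, 167, 238, 333, 333, 238, 333, 311, 238, 167, 238, 333, 167, 4, 167, 238]
t=25: [222, 273, 222, 161, 161, 222, 161, 4, 222, 273, 222, 161, 273, 194, 273, 222]
t=26: [323, 337, 323, 267, 267, 323, 267, 188, 323, 337, 323, 267, 337, 339, 337, 323]
t=27: [112, 6, 112, 182, 182, 112, 182, 337, 112, 6, 112, 182, 6, 8, 6, 112]

Answer: 12
Key observation: The state at step 15, [112, 6, 112, 182, 182, 112, 182, 337, 112, 6, 112, 182, 6, 8, 6, 112], reappears at step 27 — and no state repeats earlier — so the cycle the system enters has period 12.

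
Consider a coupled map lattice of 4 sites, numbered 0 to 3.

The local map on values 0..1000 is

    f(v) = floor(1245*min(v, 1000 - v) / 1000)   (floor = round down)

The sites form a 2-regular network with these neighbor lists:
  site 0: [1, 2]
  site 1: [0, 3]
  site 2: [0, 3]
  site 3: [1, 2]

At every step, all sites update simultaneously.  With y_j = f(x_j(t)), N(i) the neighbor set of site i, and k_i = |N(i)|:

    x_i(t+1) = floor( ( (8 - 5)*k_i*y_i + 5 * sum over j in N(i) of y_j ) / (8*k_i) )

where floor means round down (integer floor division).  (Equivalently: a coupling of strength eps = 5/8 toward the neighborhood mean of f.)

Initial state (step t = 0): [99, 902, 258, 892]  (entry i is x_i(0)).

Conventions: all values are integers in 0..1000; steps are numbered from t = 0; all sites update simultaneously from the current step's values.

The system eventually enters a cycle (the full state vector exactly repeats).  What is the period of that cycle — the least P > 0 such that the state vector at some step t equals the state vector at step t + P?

Answer: 18
Key observation: The state at step 9, [613, 613, 613, 613], reappears at step 27 — and no state repeats earlier — so the cycle the system enters has period 18.

Derivation:
t=0: [99, 902, 258, 892]
t=1: [184, 126, 200, 188]
t=2: [212, 203, 238, 214]
t=3: [269, 259, 276, 271]
t=4: [333, 330, 338, 334]
t=5: [414, 412, 416, 415]
t=6: [514, 514, 516, 515]
t=7: [604, 604, 603, 603]
t=8: [493, 493, 493, 493]
t=9: [613, 613, 613, 613]
t=10: [481, 481, 481, 481]
t=11: [598, 598, 598, 598]
t=12: [500, 500, 500, 500]
t=13: [622, 622, 622, 622]
t=14: [470, 470, 470, 470]
t=15: [585, 585, 585, 585]
t=16: [516, 516, 516, 516]
t=17: [602, 602, 602, 602]
t=18: [495, 495, 495, 495]
t=19: [616, 616, 616, 616]
t=20: [478, 478, 478, 478]
t=21: [595, 595, 595, 595]
t=22: [504, 504, 504, 504]
t=23: [617, 617, 617, 617]
t=24: [476, 476, 476, 476]
t=25: [592, 592, 592, 592]
t=26: [507, 507, 507, 507]
t=27: [613, 613, 613, 613]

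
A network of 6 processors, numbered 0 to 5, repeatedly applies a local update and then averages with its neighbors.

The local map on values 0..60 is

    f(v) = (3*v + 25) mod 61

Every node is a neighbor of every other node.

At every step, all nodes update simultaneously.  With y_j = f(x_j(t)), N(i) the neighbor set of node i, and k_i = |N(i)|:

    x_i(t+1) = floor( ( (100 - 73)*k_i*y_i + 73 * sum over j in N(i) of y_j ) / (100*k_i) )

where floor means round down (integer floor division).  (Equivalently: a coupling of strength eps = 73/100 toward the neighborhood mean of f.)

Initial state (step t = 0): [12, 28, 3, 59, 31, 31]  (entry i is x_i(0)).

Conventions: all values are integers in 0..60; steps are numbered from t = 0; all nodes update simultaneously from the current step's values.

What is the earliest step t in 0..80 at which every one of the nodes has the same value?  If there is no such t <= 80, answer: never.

Answer: never
Key observation: The state at step 35 reappears at step 45 — the system is in a cycle of period 10 from step 35 on.  No step 0..45 is synchronized, and the cycle repeats forever, so no step up to 80 (or ever) has all nodes equal.

Derivation:
t=0: [12, 28, 3, 59, 31, 31]  (not all equal)
t=1: [31, 37, 35, 33, 38, 38]  (not all equal)
t=2: [23, 18, 17, 17, 18, 18]  (not all equal)
t=3: [21, 19, 18, 18, 19, 19]  (not all equal)
t=4: [21, 21, 20, 20, 21, 21]  (not all equal)
t=5: [26, 26, 25, 25, 26, 26]  (not all equal)
t=6: [41, 41, 40, 40, 41, 41]  (not all equal)
t=7: [25, 25, 24, 24, 25, 25]  (not all equal)
t=8: [38, 38, 37, 37, 38, 38]  (not all equal)
t=9: [16, 16, 15, 15, 16, 16]  (not all equal)
t=10: [11, 11, 10, 10, 11, 11]  (not all equal)
t=11: [57, 57, 56, 56, 57, 57]  (not all equal)
t=12: [12, 12, 11, 11, 12, 12]  (not all equal)
t=13: [16, 16, 24, 24, 16, 16]  (not all equal)
t=14: [19, 19, 21, 21, 19, 19]  (not all equal)
t=15: [22, 22, 23, 23, 22, 22]  (not all equal)
t=16: [30, 30, 31, 31, 30, 30]  (not all equal)
t=17: [54, 54, 55, 55, 54, 54]  (not all equal)
t=18: [4, 4, 5, 5, 4, 4]  (not all equal)
t=19: [37, 37, 38, 38, 37, 37]  (not all equal)
t=20: [14, 14, 15, 15, 14, 14]  (not all equal)
t=21: [6, 6, 7, 7, 6, 6]  (not all equal)
t=22: [43, 43, 44, 44, 43, 43]  (not all equal)
t=23: [32, 32, 33, 33, 32, 32]  (not all equal)
t=24: [43, 43, 35, 35, 43, 43]  (not all equal)
t=25: [24, 24, 22, 22, 24, 24]  (not all equal)
t=26: [34, 34, 33, 33, 34, 34]  (not all equal)
t=27: [4, 4, 3, 3, 4, 4]  (not all equal)
t=28: [36, 36, 35, 35, 36, 36]  (not all equal)
t=29: [10, 10, 9, 9, 10, 10]  (not all equal)
t=30: [54, 54, 53, 53, 54, 54]  (not all equal)
t=31: [3, 3, 2, 2, 3, 3]  (not all equal)
t=32: [33, 33, 32, 32, 33, 33]  (not all equal)
t=33: [18, 18, 26, 26, 18, 18]  (not all equal)
t=34: [25, 25, 27, 27, 25, 25]  (not all equal)
t=35: [40, 40, 41, 41, 40, 40]  (not all equal)
t=36: [23, 23, 24, 24, 23, 23]  (not all equal)
t=37: [33, 33, 34, 34, 33, 33]  (not all equal)
t=38: [2, 2, 3, 3, 2, 2]  (not all equal)
t=39: [31, 31, 32, 32, 31, 31]  (not all equal)
t=40: [57, 57, 58, 58, 57, 57]  (not all equal)
t=41: [13, 13, 14, 14, 13, 13]  (not all equal)
t=42: [3, 3, 4, 4, 3, 3]  (not all equal)
t=43: [34, 34, 35, 35, 34, 34]  (not all equal)
t=44: [5, 5, 6, 6, 5, 5]  (not all equal)
t=45: [40, 40, 41, 41, 40, 40]  (not all equal)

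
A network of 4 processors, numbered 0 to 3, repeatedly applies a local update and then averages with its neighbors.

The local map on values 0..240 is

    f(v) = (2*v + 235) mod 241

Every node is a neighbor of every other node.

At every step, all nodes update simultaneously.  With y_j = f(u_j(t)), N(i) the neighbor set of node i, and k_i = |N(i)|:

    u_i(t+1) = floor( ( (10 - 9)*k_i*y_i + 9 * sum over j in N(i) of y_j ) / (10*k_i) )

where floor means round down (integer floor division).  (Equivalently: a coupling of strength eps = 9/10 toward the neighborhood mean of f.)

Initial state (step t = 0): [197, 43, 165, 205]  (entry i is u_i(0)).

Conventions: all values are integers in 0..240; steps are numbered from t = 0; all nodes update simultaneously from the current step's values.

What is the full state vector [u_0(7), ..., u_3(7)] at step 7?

Simulating step by step:
t=0: [197, 43, 165, 205]
t=1: [112, 125, 125, 109]
t=2: [87, 130, 130, 88]
t=3: [75, 106, 106, 75]
t=4: [181, 168, 168, 181]
t=5: [99, 104, 104, 99]
t=6: [198, 196, 196, 198]
t=7: [146, 147, 147, 146]

Answer: [146, 147, 147, 146]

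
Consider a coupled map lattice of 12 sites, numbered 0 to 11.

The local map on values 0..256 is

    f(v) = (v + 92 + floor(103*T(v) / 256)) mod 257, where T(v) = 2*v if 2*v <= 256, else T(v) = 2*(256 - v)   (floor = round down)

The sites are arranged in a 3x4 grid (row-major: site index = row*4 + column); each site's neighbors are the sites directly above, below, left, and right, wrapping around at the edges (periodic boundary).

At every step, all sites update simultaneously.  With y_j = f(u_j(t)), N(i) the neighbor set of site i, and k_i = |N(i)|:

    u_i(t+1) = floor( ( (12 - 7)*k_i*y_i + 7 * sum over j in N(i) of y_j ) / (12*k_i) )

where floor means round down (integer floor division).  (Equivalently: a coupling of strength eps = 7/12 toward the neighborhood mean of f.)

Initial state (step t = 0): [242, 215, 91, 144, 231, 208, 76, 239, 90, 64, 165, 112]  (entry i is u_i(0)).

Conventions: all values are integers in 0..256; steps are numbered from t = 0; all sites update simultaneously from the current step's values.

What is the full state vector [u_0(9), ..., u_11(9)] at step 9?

Answer: [249, 249, 249, 249, 249, 249, 249, 249, 249, 249, 249, 249]

Derivation:
t=0: [242, 215, 91, 144, 231, 208, 76, 239, 90, 64, 165, 112]
t=1: [108, 126, 172, 97, 110, 121, 167, 97, 166, 157, 136, 85]
t=2: [38, 58, 61, 56, 37, 56, 60, 56, 85, 66, 95, 125]
t=3: [182, 193, 170, 170, 181, 191, 169, 169, 187, 181, 100, 117]
t=4: [76, 76, 65, 70, 76, 76, 65, 70, 72, 67, 45, 54]
t=5: [226, 223, 207, 214, 226, 223, 207, 214, 217, 212, 191, 199]
t=6: [84, 83, 81, 81, 84, 83, 81, 81, 82, 82, 79, 80]
t=7: [241, 240, 237, 238, 241, 240, 237, 238, 239, 238, 236, 236]
t=8: [87, 87, 87, 87, 87, 87, 87, 87, 87, 87, 87, 87]
t=9: [249, 249, 249, 249, 249, 249, 249, 249, 249, 249, 249, 249]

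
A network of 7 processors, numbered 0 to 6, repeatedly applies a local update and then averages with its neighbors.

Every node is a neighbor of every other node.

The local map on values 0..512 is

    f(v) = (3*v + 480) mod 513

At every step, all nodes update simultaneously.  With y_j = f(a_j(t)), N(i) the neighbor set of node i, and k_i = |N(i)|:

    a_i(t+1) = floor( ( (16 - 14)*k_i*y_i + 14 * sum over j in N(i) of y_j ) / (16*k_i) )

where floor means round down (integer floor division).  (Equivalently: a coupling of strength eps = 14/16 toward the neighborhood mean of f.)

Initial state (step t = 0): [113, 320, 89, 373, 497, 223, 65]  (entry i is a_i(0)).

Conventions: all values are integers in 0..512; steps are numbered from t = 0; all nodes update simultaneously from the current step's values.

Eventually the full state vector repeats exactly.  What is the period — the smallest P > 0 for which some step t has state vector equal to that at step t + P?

Answer: 18
Key observation: The state at step 5, [192, 192, 192, 192, 192, 192, 192], reappears at step 23 — and no state repeats earlier — so the cycle the system enters has period 18.

Derivation:
t=0: [113, 320, 89, 373, 497, 223, 65]
t=1: [246, 243, 247, 251, 243, 249, 249]
t=2: [194, 194, 194, 194, 194, 194, 194]
t=3: [36, 36, 36, 36, 36, 36, 36]
t=4: [75, 75, 75, 75, 75, 75, 75]
t=5: [192, 192, 192, 192, 192, 192, 192]
t=6: [30, 30, 30, 30, 30, 30, 30]
t=7: [57, 57, 57, 57, 57, 57, 57]
t=8: [138, 138, 138, 138, 138, 138, 138]
t=9: [381, 381, 381, 381, 381, 381, 381]
t=10: [84, 84, 84, 84, 84, 84, 84]
t=11: [219, 219, 219, 219, 219, 219, 219]
t=12: [111, 111, 111, 111, 111, 111, 111]
t=13: [300, 300, 300, 300, 300, 300, 300]
t=14: [354, 354, 354, 354, 354, 354, 354]
t=15: [3, 3, 3, 3, 3, 3, 3]
t=16: [489, 489, 489, 489, 489, 489, 489]
t=17: [408, 408, 408, 408, 408, 408, 408]
t=18: [165, 165, 165, 165, 165, 165, 165]
t=19: [462, 462, 462, 462, 462, 462, 462]
t=20: [327, 327, 327, 327, 327, 327, 327]
t=21: [435, 435, 435, 435, 435, 435, 435]
t=22: [246, 246, 246, 246, 246, 246, 246]
t=23: [192, 192, 192, 192, 192, 192, 192]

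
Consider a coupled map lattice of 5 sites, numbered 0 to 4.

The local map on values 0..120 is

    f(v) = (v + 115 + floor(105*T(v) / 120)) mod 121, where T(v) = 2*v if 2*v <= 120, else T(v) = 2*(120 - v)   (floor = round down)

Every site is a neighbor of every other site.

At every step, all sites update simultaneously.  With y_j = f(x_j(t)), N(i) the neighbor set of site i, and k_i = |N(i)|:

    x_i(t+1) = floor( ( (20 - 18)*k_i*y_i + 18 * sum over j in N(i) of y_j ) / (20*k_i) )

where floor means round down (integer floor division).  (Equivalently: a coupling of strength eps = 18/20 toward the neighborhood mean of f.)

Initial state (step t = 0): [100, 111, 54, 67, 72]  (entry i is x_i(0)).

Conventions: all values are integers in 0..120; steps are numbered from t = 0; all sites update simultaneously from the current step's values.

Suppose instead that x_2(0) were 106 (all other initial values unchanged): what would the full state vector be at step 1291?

Answer: [117, 117, 117, 117, 117]
Key observation: The state at step 11, [117, 117, 117, 117, 117], reappears at step 13: the system is in a cycle of period 2 from step 11 on.  Therefore the state at step 1291 equals the state at step 11 + ((1291 - 11) mod 2) = 11, which is [117, 117, 117, 117, 117].

Derivation:
t=0: [100, 111, 106, 67, 72]
t=1: [42, 28, 42, 39, 39]
t=2: [96, 101, 96, 97, 97]
t=3: [9, 10, 9, 9, 9]
t=4: [18, 18, 18, 18, 18]
t=5: [43, 43, 43, 43, 43]
t=6: [112, 112, 112, 112, 112]
t=7: [120, 120, 120, 120, 120]
t=8: [114, 114, 114, 114, 114]
t=9: [118, 118, 118, 118, 118]
t=10: [115, 115, 115, 115, 115]
t=11: [117, 117, 117, 117, 117]
t=12: [116, 116, 116, 116, 116]
t=13: [117, 117, 117, 117, 117]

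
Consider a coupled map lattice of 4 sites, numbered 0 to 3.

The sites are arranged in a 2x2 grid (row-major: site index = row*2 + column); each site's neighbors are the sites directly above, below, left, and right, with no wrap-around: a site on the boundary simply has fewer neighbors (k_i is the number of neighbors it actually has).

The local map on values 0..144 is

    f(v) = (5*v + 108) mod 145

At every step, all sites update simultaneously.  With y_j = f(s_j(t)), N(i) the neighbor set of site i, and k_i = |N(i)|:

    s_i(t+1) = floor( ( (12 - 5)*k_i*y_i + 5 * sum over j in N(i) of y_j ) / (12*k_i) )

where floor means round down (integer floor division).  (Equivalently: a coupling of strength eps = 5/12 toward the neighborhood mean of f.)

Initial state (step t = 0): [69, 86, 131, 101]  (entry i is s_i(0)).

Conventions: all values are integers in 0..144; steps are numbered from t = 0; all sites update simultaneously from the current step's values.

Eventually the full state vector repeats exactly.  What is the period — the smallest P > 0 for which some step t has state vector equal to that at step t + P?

Answer: 14
Key observation: The state at step 55, [13, 13, 13, 13], reappears at step 69 — and no state repeats earlier — so the cycle the system enters has period 14.

Derivation:
t=0: [69, 86, 131, 101]
t=1: [39, 70, 32, 48]
t=2: [38, 28, 86, 64]
t=3: [47, 90, 90, 123]
t=4: [82, 112, 112, 134]
t=5: [85, 79, 79, 67]
t=6: [85, 61, 61, 33]
t=7: [108, 118, 118, 125]
t=8: [88, 84, 84, 53]
t=9: [104, 95, 95, 87]
t=10: [29, 34, 34, 64]
t=11: [118, 128, 128, 135]
t=12: [78, 50, 50, 43]
t=13: [65, 59, 59, 47]
t=14: [130, 106, 106, 78]
t=15: [43, 53, 53, 60]
t=16: [53, 79, 79, 103]
t=17: [76, 65, 65, 53]
t=18: [90, 111, 111, 108]
t=19: [106, 88, 88, 74]
t=20: [80, 86, 86, 72]
t=21: [85, 82, 82, 62]
t=22: [91, 95, 95, 109]
t=23: [75, 43, 43, 43]
t=24: [41, 36, 36, 33]
t=25: [73, 114, 114, 134]
t=26: [63, 76, 76, 71]
t=27: [99, 64, 64, 38]
t=28: [70, 86, 86, 62]
t=29: [56, 91, 91, 117]
t=30: [110, 118, 118, 119]
t=31: [94, 110, 110, 120]
t=32: [115, 101, 101, 107]
t=33: [73, 53, 53, 50]
t=34: [56, 70, 70, 74]
t=35: [66, 42, 42, 34]
t=36: [13, 44, 44, 89]
t=37: [32, 52, 52, 84]
t=38: [104, 90, 90, 86]
t=39: [79, 103, 103, 111]
t=40: [57, 56, 56, 66]
t=41: [100, 79, 79, 42]
t=42: [44, 51, 51, 44]
t=43: [52, 58, 58, 52]
t=44: [90, 95, 95, 90]
t=45: [73, 53, 53, 73]
t=46: [56, 64, 64, 56]
t=47: [114, 121, 121, 114]
t=48: [112, 118, 118, 112]
t=49: [100, 105, 105, 100]
t=50: [38, 42, 42, 38]
t=51: [16, 19, 19, 16]
t=52: [49, 51, 51, 49]
t=53: [67, 68, 68, 67]
t=54: [10, 10, 10, 10]
t=55: [13, 13, 13, 13]
t=56: [28, 28, 28, 28]
t=57: [103, 103, 103, 103]
t=58: [43, 43, 43, 43]
t=59: [33, 33, 33, 33]
t=60: [128, 128, 128, 128]
t=61: [23, 23, 23, 23]
t=62: [78, 78, 78, 78]
t=63: [63, 63, 63, 63]
t=64: [133, 133, 133, 133]
t=65: [48, 48, 48, 48]
t=66: [58, 58, 58, 58]
t=67: [108, 108, 108, 108]
t=68: [68, 68, 68, 68]
t=69: [13, 13, 13, 13]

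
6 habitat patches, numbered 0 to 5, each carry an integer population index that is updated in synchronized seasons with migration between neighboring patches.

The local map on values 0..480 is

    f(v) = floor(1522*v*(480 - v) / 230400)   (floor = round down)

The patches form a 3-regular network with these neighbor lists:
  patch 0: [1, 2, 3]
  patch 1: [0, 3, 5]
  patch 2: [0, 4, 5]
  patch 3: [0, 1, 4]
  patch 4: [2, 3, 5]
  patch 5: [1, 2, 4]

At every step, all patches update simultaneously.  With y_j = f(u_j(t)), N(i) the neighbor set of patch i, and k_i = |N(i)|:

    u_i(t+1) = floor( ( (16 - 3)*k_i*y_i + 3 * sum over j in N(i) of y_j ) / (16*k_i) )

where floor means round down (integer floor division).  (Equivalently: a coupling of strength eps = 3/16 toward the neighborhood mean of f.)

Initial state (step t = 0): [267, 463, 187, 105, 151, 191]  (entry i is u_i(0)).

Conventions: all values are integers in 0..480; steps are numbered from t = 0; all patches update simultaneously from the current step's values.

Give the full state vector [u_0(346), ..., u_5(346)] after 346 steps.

Answer: [252, 252, 252, 252, 252, 252]
Key observation: The state at step 23, [379, 379, 379, 379, 379, 379], reappears at step 25: the system is in a cycle of period 2 from step 23 on.  Therefore the state at step 346 equals the state at step 23 + ((346 - 23) mod 2) = 24, which is [252, 252, 252, 252, 252, 252].

Derivation:
t=0: [267, 463, 187, 105, 151, 191]
t=1: [346, 103, 360, 258, 328, 342]
t=2: [306, 270, 290, 362, 328, 307]
t=3: [348, 365, 359, 295, 329, 351]
t=4: [303, 285, 290, 349, 325, 298]
t=5: [352, 361, 360, 311, 333, 357]
t=6: [298, 288, 288, 338, 320, 291]
t=7: [356, 361, 362, 323, 339, 361]
t=8: [292, 286, 284, 326, 312, 284]
t=9: [360, 363, 365, 336, 347, 365]
t=10: [286, 282, 279, 313, 301, 278]
t=11: [365, 366, 368, 348, 356, 368]
t=12: [278, 276, 273, 298, 289, 273]
t=13: [369, 370, 372, 359, 364, 372]
t=14: [270, 269, 266, 283, 276, 266]
t=15: [373, 373, 375, 368, 371, 375]
t=16: [263, 263, 260, 270, 266, 260]
t=17: [376, 376, 376, 374, 376, 376]
t=18: [258, 258, 258, 260, 258, 258]
t=19: [377, 377, 378, 377, 377, 378]
t=20: [255, 255, 254, 256, 255, 254]
t=21: [378, 378, 379, 378, 378, 379]
t=22: [253, 253, 252, 254, 253, 252]
t=23: [379, 379, 379, 379, 379, 379]
t=24: [252, 252, 252, 252, 252, 252]
t=25: [379, 379, 379, 379, 379, 379]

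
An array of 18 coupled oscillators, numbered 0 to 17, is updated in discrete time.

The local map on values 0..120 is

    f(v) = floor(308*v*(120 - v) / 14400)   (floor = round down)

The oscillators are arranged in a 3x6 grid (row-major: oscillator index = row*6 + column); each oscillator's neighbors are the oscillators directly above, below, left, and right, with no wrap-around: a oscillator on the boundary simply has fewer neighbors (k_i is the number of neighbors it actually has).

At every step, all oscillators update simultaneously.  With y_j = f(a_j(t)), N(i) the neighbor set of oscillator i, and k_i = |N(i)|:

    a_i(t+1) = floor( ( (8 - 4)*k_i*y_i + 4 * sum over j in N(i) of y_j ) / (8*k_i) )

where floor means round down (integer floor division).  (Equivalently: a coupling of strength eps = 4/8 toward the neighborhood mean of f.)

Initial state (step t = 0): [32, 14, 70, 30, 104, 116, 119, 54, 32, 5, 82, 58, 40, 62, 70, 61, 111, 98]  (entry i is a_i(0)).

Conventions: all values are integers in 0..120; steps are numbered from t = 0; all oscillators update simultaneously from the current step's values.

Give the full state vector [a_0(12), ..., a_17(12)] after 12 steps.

Simulating step by step:
t=0: [32, 14, 70, 30, 104, 116, 119, 54, 32, 5, 82, 58, 40, 62, 70, 61, 111, 98]
t=1: [38, 50, 61, 48, 39, 32, 35, 59, 59, 38, 51, 58, 53, 74, 72, 55, 41, 47]
t=2: [67, 73, 75, 71, 68, 65, 67, 73, 74, 70, 72, 72, 71, 73, 73, 72, 71, 72]
t=3: [74, 73, 72, 73, 74, 75, 74, 73, 72, 73, 73, 73, 74, 73, 72, 73, 73, 73]
t=4: [72, 72, 73, 72, 72, 72, 72, 72, 73, 73, 72, 72, 72, 72, 73, 73, 73, 73]
t=5: [73, 73, 73, 73, 73, 73, 73, 73, 73, 73, 73, 73, 73, 73, 73, 73, 73, 73]
t=6: [73, 73, 73, 73, 73, 73, 73, 73, 73, 73, 73, 73, 73, 73, 73, 73, 73, 73]
t=7: [73, 73, 73, 73, 73, 73, 73, 73, 73, 73, 73, 73, 73, 73, 73, 73, 73, 73]
t=8: [73, 73, 73, 73, 73, 73, 73, 73, 73, 73, 73, 73, 73, 73, 73, 73, 73, 73]
t=9: [73, 73, 73, 73, 73, 73, 73, 73, 73, 73, 73, 73, 73, 73, 73, 73, 73, 73]
t=10: [73, 73, 73, 73, 73, 73, 73, 73, 73, 73, 73, 73, 73, 73, 73, 73, 73, 73]
t=11: [73, 73, 73, 73, 73, 73, 73, 73, 73, 73, 73, 73, 73, 73, 73, 73, 73, 73]
t=12: [73, 73, 73, 73, 73, 73, 73, 73, 73, 73, 73, 73, 73, 73, 73, 73, 73, 73]

Answer: [73, 73, 73, 73, 73, 73, 73, 73, 73, 73, 73, 73, 73, 73, 73, 73, 73, 73]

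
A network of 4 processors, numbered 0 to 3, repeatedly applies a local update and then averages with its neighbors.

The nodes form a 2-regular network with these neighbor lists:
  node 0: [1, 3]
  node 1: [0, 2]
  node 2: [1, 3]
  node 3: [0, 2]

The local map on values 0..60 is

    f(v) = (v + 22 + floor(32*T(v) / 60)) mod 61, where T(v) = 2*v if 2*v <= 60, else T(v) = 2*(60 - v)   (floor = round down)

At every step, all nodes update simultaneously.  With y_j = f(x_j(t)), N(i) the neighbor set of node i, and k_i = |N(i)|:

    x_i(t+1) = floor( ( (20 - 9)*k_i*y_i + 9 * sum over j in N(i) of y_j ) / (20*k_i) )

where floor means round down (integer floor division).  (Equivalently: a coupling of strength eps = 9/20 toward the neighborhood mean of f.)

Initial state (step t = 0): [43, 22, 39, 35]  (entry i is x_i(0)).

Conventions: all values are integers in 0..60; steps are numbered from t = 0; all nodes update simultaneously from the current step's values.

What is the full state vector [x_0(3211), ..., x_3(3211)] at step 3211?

Answer: [34, 34, 34, 34]
Key observation: The state at step 11, [22, 22, 22, 22], reappears at step 14: the system is in a cycle of period 3 from step 11 on.  Therefore the state at step 3211 equals the state at step 11 + ((3211 - 11) mod 3) = 13, which is [34, 34, 34, 34].

Derivation:
t=0: [43, 22, 39, 35]
t=1: [18, 13, 18, 22]
t=2: [44, 52, 44, 29]
t=3: [21, 21, 21, 20]
t=4: [3, 4, 3, 2]
t=5: [28, 29, 28, 26]
t=6: [17, 19, 17, 15]
t=7: [43, 25, 43, 54]
t=8: [19, 16, 19, 21]
t=9: [13, 30, 13, 2]
t=10: [37, 34, 37, 35]
t=11: [22, 22, 22, 22]
t=12: [6, 6, 6, 6]
t=13: [34, 34, 34, 34]
t=14: [22, 22, 22, 22]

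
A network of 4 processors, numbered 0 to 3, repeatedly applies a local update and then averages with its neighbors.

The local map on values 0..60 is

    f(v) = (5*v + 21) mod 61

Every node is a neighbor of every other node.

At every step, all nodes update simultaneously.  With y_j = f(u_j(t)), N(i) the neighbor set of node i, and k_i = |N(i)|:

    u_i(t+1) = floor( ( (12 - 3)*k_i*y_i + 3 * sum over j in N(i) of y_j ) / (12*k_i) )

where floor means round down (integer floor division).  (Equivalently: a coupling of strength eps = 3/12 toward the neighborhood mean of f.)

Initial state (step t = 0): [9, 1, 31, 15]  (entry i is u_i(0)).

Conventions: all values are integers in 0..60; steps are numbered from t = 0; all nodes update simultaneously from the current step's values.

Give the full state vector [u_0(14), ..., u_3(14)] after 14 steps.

Simulating step by step:
t=0: [9, 1, 31, 15]
t=1: [13, 27, 46, 33]
t=2: [22, 28, 10, 7]
t=3: [15, 35, 16, 46]
t=4: [31, 16, 34, 12]
t=5: [46, 36, 15, 23]
t=6: [10, 18, 29, 15]
t=7: [18, 44, 40, 34]
t=8: [46, 51, 38, 18]
t=9: [14, 31, 28, 43]
t=10: [34, 50, 40, 50]
t=11: [13, 26, 33, 26]
t=12: [23, 26, 9, 26]
t=13: [15, 25, 9, 25]
t=14: [30, 23, 10, 23]

Answer: [30, 23, 10, 23]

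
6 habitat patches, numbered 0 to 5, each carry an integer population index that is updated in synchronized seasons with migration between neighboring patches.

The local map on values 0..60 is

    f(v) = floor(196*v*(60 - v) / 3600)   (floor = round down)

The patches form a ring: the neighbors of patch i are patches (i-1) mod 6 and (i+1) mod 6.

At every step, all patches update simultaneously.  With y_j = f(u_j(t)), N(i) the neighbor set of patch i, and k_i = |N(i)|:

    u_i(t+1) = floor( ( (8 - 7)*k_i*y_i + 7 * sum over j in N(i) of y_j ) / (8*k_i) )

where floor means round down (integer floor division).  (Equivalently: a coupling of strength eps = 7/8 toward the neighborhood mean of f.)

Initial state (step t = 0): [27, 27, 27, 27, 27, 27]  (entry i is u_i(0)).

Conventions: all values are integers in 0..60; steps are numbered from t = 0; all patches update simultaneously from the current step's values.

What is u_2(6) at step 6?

Answer: u_2(6) = 31

Derivation:
t=0: [27, 27, 27, 27, 27, 27]
t=1: [48, 48, 48, 48, 48, 48]
t=2: [31, 31, 31, 31, 31, 31]
t=3: [48, 48, 48, 48, 48, 48]
t=4: [31, 31, 31, 31, 31, 31]
t=5: [48, 48, 48, 48, 48, 48]
t=6: [31, 31, 31, 31, 31, 31]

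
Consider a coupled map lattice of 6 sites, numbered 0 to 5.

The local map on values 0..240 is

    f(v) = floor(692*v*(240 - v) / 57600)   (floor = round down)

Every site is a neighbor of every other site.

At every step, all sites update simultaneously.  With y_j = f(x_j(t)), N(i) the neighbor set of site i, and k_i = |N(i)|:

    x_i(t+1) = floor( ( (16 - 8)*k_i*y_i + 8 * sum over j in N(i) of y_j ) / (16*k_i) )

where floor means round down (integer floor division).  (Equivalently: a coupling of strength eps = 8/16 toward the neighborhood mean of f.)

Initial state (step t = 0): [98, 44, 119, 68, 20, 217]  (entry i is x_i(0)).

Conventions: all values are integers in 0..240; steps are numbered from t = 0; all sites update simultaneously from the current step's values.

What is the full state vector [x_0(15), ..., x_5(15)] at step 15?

Simulating step by step:
t=0: [98, 44, 119, 68, 20, 217]
t=1: [136, 110, 138, 125, 90, 92]
t=2: [168, 169, 168, 169, 165, 165]
t=3: [145, 145, 145, 145, 146, 146]
t=4: [164, 164, 164, 164, 164, 164]
t=5: [149, 149, 149, 149, 149, 149]
t=6: [162, 162, 162, 162, 162, 162]
t=7: [151, 151, 151, 151, 151, 151]
t=8: [161, 161, 161, 161, 161, 161]
t=9: [152, 152, 152, 152, 152, 152]
t=10: [160, 160, 160, 160, 160, 160]
t=11: [153, 153, 153, 153, 153, 153]
t=12: [159, 159, 159, 159, 159, 159]
t=13: [154, 154, 154, 154, 154, 154]
t=14: [159, 159, 159, 159, 159, 159]
t=15: [154, 154, 154, 154, 154, 154]

Answer: [154, 154, 154, 154, 154, 154]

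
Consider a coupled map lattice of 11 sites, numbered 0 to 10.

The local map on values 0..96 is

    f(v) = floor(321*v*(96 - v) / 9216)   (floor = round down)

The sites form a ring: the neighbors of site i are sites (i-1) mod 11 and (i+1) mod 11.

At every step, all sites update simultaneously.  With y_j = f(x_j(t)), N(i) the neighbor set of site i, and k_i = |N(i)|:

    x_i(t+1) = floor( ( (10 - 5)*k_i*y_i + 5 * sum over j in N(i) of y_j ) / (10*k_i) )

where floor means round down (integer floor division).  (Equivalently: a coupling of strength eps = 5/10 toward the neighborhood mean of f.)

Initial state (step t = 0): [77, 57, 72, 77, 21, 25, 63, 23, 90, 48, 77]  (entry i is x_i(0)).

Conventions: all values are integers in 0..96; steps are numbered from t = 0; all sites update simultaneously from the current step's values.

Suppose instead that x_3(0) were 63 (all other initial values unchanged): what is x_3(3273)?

Simulating step by step:
t=0: [77, 57, 72, 63, 21, 25, 63, 23, 90, 48, 77]
t=1: [56, 66, 67, 64, 60, 62, 65, 51, 43, 57, 57]
t=2: [75, 70, 68, 71, 73, 72, 73, 76, 78, 77, 77]
t=3: [55, 61, 64, 61, 59, 59, 57, 52, 49, 49, 51]
t=4: [77, 74, 72, 73, 75, 76, 77, 78, 79, 79, 79]
t=5: [50, 55, 58, 57, 54, 52, 50, 48, 46, 46, 47]
t=6: [79, 78, 76, 77, 78, 79, 79, 80, 80, 80, 80]
t=7: [46, 48, 50, 50, 48, 46, 45, 44, 44, 44, 44]
t=8: [79, 80, 80, 80, 80, 79, 79, 79, 79, 79, 79]
t=9: [45, 44, 44, 44, 44, 45, 46, 46, 46, 46, 46]
t=10: [79, 79, 79, 79, 79, 79, 79, 80, 80, 80, 79]
t=11: [46, 46, 46, 46, 46, 46, 45, 44, 44, 44, 45]
t=12: [79, 80, 80, 80, 80, 79, 79, 79, 79, 79, 79]

Answer: x_3(3273) = 44
Key observation: The state at step 8, [79, 80, 80, 80, 80, 79, 79, 79, 79, 79, 79], reappears at step 12: the system is in a cycle of period 4 from step 8 on.  Therefore the state at step 3273 equals the state at step 8 + ((3273 - 8) mod 4) = 9, which is [45, 44, 44, 44, 44, 45, 46, 46, 46, 46, 46].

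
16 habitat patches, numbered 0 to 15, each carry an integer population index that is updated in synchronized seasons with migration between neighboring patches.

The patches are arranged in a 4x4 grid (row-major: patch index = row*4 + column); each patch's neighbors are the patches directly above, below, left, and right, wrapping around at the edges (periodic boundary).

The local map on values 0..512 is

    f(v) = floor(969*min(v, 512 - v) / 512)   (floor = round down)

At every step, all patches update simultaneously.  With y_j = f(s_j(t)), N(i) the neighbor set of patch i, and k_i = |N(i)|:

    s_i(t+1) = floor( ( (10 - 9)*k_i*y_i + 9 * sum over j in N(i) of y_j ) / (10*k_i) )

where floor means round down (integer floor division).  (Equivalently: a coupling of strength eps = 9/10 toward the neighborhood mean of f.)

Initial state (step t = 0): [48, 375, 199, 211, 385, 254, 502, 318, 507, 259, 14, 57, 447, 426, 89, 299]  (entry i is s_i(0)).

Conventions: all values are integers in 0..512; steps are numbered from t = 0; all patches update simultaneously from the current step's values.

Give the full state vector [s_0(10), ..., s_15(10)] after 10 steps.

Answer: [173, 299, 166, 287, 288, 165, 282, 160, 167, 287, 160, 274, 292, 173, 285, 168]

Derivation:
t=0: [48, 375, 199, 211, 385, 254, 502, 318, 507, 259, 14, 57, 447, 426, 89, 299]
t=1: [238, 275, 227, 318, 236, 271, 282, 208, 214, 200, 176, 191, 161, 247, 234, 219]
t=2: [397, 450, 423, 416, 428, 429, 405, 401, 375, 411, 396, 383, 421, 400, 413, 373]
t=3: [163, 181, 171, 211, 205, 166, 189, 197, 198, 209, 207, 238, 230, 171, 212, 202]
t=4: [382, 319, 369, 351, 346, 364, 350, 395, 412, 354, 399, 386, 355, 386, 359, 417]
t=5: [312, 269, 311, 236, 242, 316, 252, 283, 277, 236, 276, 204, 221, 305, 231, 271]
t=6: [438, 387, 447, 415, 411, 450, 414, 440, 428, 416, 437, 438, 417, 435, 420, 425]
t=7: [191, 141, 187, 144, 143, 190, 134, 170, 171, 144, 167, 148, 154, 187, 146, 168]
t=8: [283, 347, 275, 331, 333, 274, 328, 273, 282, 331, 274, 315, 333, 283, 328, 283]
t=9: [342, 428, 348, 431, 432, 346, 439, 360, 356, 432, 362, 435, 423, 344, 431, 358]
t=10: [173, 299, 166, 287, 288, 165, 282, 160, 167, 287, 160, 274, 292, 173, 285, 168]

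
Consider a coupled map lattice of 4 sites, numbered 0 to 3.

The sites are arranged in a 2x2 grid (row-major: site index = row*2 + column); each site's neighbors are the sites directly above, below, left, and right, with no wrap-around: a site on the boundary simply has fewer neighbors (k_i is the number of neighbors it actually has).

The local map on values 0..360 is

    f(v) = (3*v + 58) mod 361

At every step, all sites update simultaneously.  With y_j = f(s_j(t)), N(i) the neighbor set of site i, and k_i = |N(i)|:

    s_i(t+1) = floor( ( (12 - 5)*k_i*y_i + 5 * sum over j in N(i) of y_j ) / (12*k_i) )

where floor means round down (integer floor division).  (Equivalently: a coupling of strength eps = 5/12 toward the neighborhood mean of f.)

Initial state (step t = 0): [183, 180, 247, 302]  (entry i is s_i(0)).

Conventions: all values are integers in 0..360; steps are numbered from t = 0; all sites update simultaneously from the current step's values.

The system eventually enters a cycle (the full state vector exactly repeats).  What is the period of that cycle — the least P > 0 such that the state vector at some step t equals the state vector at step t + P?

Simulating step by step:
t=0: [183, 180, 247, 302]
t=1: [208, 239, 146, 206]
t=2: [226, 163, 211, 222]
t=3: [115, 111, 195, 108]
t=4: [89, 30, 177, 77]
t=5: [267, 214, 260, 246]
t=6: [174, 241, 111, 137]
t=7: [146, 102, 85, 81]
t=8: [144, 92, 273, 241]
t=9: [177, 234, 129, 136]
t=10: [158, 91, 118, 86]
t=11: [179, 294, 131, 263]
t=12: [200, 201, 127, 137]
t=13: [252, 259, 129, 141]
t=14: [94, 110, 93, 111]
t=15: [274, 92, 273, 93]
t=16: [194, 297, 193, 298]
t=17: [267, 238, 267, 238]
t=18: [118, 68, 118, 68]
t=19: [94, 218, 94, 218]
t=20: [342, 348, 342, 348]
t=21: [4, 15, 4, 15]
t=22: [76, 96, 76, 96]
t=23: [298, 333, 298, 333]
t=24: [251, 313, 251, 313]
t=25: [127, 236, 127, 236]
t=26: [70, 51, 70, 51]
t=27: [256, 222, 256, 222]
t=28: [82, 23, 82, 23]
t=29: [267, 163, 267, 163]
t=30: [147, 175, 147, 175]
t=31: [155, 204, 155, 204]
t=32: [192, 278, 192, 278]
t=33: [251, 191, 251, 191]
t=34: [126, 232, 126, 232]
t=35: [66, 40, 66, 40]
t=36: [239, 194, 239, 194]
t=37: [100, 231, 100, 231]
t=38: [289, 97, 289, 97]
t=39: [233, 318, 233, 318]
t=40: [88, 236, 88, 236]
t=41: [264, 101, 264, 101]
t=42: [101, 26, 101, 26]
t=43: [28, 107, 28, 107]
t=44: [116, 43, 116, 43]
t=45: [74, 157, 74, 157]
t=46: [256, 191, 256, 191]
t=47: [138, 235, 138, 235]
t=48: [96, 55, 96, 55]
t=49: [320, 248, 320, 248]
t=50: [251, 125, 251, 125]
t=51: [85, 75, 85, 75]
t=52: [306, 289, 306, 289]
t=53: [243, 213, 243, 213]
t=54: [121, 279, 121, 279]
t=55: [83, 149, 83, 149]
t=56: [273, 177, 273, 177]
t=57: [170, 212, 170, 212]
t=58: [233, 306, 233, 306]
t=59: [80, 208, 80, 208]
t=60: [302, 316, 302, 316]
t=61: [250, 275, 250, 275]
t=62: [101, 145, 101, 145]
t=63: [27, 104, 27, 104]
t=64: [111, 36, 111, 36]
t=65: [58, 137, 58, 137]
t=66: [206, 133, 206, 133]
t=67: [269, 141, 269, 141]
t=68: [138, 124, 138, 124]
t=69: [102, 77, 102, 77]
t=70: [62, 229, 62, 229]
t=71: [197, 69, 197, 69]
t=72: [283, 269, 283, 269]
t=73: [176, 151, 176, 151]
t=74: [209, 165, 209, 165]
t=75: [296, 219, 296, 219]
t=76: [251, 326, 251, 326]
t=77: [135, 267, 135, 267]
t=78: [109, 129, 109, 129]
t=79: [36, 71, 36, 71]
t=80: [187, 249, 187, 249]
t=81: [221, 119, 221, 119]
t=82: [296, 117, 296, 117]
t=83: [187, 84, 187, 84]
t=84: [268, 299, 268, 299]
t=85: [159, 213, 159, 213]
t=86: [207, 302, 207, 302]
t=87: [302, 257, 302, 257]
t=88: [213, 135, 213, 135]
t=89: [287, 150, 287, 150]
t=90: [186, 157, 186, 157]
t=91: [236, 186, 236, 186]
t=92: [87, 211, 87, 211]
t=93: [321, 327, 321, 327]
t=94: [302, 313, 302, 313]
t=95: [248, 268, 248, 268]
t=96: [92, 127, 92, 127]
t=97: [280, 131, 280, 131]
t=98: [158, 107, 158, 107]
t=99: [139, 49, 139, 49]
t=100: [132, 186, 132, 186]
t=101: [126, 221, 126, 221]
t=102: [134, 300, 134, 300]
t=103: [127, 207, 127, 207]
t=104: [128, 268, 128, 268]
t=105: [93, 127, 93, 127]
t=106: [283, 131, 283, 131]
t=107: [165, 109, 165, 109]
t=108: [157, 59, 157, 59]
t=109: [181, 221, 181, 221]
t=110: [265, 335, 265, 335]
t=111: [174, 297, 174, 297]
t=112: [220, 225, 220, 225]
t=113: [284, 83, 284, 83]
t=114: [212, 282, 212, 282]
t=115: [301, 213, 301, 213]
t=116: [259, 315, 259, 315]
t=117: [148, 246, 148, 246]
t=118: [127, 87, 127, 87]
t=119: [128, 268, 128, 268]

Answer: 15
Key observation: The state at step 104, [128, 268, 128, 268], reappears at step 119 — and no state repeats earlier — so the cycle the system enters has period 15.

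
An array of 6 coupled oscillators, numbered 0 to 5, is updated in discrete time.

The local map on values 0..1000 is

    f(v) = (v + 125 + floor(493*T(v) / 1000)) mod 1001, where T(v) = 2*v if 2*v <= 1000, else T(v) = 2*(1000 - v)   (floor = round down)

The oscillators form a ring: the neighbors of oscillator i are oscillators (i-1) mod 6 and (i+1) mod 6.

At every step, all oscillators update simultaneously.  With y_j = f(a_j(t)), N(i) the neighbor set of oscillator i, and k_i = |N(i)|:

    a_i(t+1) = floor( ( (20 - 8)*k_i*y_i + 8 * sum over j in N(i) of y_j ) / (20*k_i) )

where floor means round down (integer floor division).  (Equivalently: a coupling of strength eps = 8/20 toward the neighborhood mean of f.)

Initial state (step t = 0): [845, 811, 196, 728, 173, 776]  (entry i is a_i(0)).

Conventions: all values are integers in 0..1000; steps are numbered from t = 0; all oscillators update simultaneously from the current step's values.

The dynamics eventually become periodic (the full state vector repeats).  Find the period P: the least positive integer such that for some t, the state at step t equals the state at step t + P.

Answer: 14
Key observation: The state at step 10, [121, 120, 288, 626, 288, 120], reappears at step 24 — and no state repeats earlier — so the cycle the system enters has period 14.

Derivation:
t=0: [845, 811, 196, 728, 173, 776]
t=1: [120, 199, 356, 268, 328, 189]
t=2: [421, 551, 734, 715, 697, 527]
t=3: [623, 286, 119, 119, 118, 286]
t=4: [347, 511, 427, 360, 426, 510]
t=5: [535, 427, 775, 892, 773, 427]
t=6: [459, 631, 291, 121, 291, 631]
t=7: [68, 218, 517, 499, 517, 218]
t=8: [378, 409, 204, 115, 204, 409]
t=9: [899, 843, 576, 423, 576, 843]
t=10: [121, 120, 288, 626, 288, 120]
t=11: [364, 430, 513, 349, 513, 430]
t=12: [899, 779, 429, 537, 429, 779]
t=13: [121, 291, 633, 460, 633, 291]
t=14: [499, 517, 218, 69, 218, 517]
t=15: [115, 204, 410, 380, 410, 204]
t=16: [423, 576, 845, 903, 845, 576]
t=17: [626, 288, 120, 121, 120, 288]
t=18: [349, 513, 430, 364, 430, 513]
t=19: [537, 429, 779, 899, 779, 429]
t=20: [460, 633, 291, 121, 291, 633]
t=21: [69, 218, 517, 499, 517, 218]
t=22: [380, 410, 204, 115, 204, 410]
t=23: [903, 845, 576, 423, 576, 845]
t=24: [121, 120, 288, 626, 288, 120]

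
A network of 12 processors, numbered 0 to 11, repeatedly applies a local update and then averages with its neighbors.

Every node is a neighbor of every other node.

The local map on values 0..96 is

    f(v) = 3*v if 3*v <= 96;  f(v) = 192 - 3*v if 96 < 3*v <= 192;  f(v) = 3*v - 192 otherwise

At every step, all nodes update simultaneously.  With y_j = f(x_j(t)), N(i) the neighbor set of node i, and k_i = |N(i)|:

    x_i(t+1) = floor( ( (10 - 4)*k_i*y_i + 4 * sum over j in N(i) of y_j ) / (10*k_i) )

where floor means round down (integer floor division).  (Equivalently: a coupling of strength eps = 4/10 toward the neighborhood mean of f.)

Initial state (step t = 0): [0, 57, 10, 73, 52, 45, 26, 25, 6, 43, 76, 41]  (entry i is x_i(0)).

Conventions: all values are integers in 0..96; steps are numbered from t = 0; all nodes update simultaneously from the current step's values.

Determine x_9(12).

Simulating step by step:
t=0: [0, 57, 10, 73, 52, 45, 26, 25, 6, 43, 76, 41]
t=1: [18, 30, 35, 33, 38, 50, 62, 60, 28, 54, 38, 57]
t=2: [54, 75, 73, 76, 68, 48, 27, 31, 71, 41, 68, 36]
t=3: [36, 38, 35, 40, 26, 46, 65, 72, 31, 58, 26, 67]
t=4: [72, 68, 73, 65, 68, 55, 26, 38, 77, 34, 68, 29]
t=5: [31, 24, 33, 19, 24, 33, 61, 61, 39, 68, 24, 66]
t=6: [76, 64, 76, 56, 64, 76, 29, 29, 66, 30, 64, 27]
t=7: [37, 17, 37, 31, 17, 37, 66, 66, 20, 68, 17, 63]
t=8: [66, 49, 66, 73, 49, 66, 24, 24, 54, 27, 49, 22]
t=9: [21, 43, 21, 33, 43, 21, 58, 58, 35, 63, 43, 55]
t=10: [58, 58, 58, 75, 58, 58, 32, 32, 71, 24, 58, 37]
t=11: [28, 28, 28, 37, 28, 28, 72, 72, 30, 59, 28, 64]
t=12: [74, 74, 74, 72, 74, 74, 40, 40, 77, 35, 74, 26]

Answer: x_9(12) = 35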